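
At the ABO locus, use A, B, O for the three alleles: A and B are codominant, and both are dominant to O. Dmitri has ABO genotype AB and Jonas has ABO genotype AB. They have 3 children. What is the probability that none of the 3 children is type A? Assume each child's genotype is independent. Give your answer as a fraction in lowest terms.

27/64

ABO cross AB × AB → 1/4 A, 1/4 B, 1/2 AB.
So P(type A) = 1/4 per child.
P(not type A) = 3/4 for one child; (3/4)^3 = 27/64.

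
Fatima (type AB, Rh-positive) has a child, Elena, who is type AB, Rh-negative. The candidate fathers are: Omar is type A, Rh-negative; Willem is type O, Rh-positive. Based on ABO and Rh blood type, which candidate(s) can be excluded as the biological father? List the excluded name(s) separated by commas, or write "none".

A candidate is excluded only if no genotype consistent with his phenotype could produce a type AB, Rh-negative child with a type AB, Rh-positive mother.
Willem (type O, Rh+): no genotype consistent with that phenotype can produce a type-AB Rh- child with a type-AB mother.

Willem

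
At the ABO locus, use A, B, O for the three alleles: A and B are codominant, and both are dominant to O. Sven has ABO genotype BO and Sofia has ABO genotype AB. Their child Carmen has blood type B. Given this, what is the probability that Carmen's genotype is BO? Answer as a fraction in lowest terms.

1/2

Cross BO × AB → 1/4 AB, 1/4 AO, 1/4 BB, 1/4 BO.
Type-B genotypes among offspring: BB (1/4), BO (1/4); total 1/2.
P(BO | type B) = (1/4) / (1/2) = 1/2.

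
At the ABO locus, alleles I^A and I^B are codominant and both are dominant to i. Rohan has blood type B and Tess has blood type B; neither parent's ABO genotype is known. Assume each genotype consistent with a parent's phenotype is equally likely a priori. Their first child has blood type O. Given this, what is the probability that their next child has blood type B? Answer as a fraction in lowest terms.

Possible genotypes: Rohan ∈ {I^B I^B, I^B i}; Tess ∈ {I^B I^B, I^B i}.
Weight each parental genotype pair by prior × P(type-O child):
  I^B i × I^B i: posterior weight 1; P(next child type B) = 3/4.
Weighted sum = 3/4.

3/4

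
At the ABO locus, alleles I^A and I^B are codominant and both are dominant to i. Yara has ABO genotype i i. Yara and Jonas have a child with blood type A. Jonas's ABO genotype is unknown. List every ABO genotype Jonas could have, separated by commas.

For each candidate genotype of Jonas, check whether crossing it with i i can produce every observed child phenotype.
  I^A I^A → possible child types {A} ✓
  I^A I^B → possible child types {A, B} ✓
  I^A i → possible child types {O, A} ✓
  I^B I^B → possible child types {B} ✗
  I^B i → possible child types {O, B} ✗
  i i → possible child types {O} ✗

I^A I^A, I^A I^B, I^A i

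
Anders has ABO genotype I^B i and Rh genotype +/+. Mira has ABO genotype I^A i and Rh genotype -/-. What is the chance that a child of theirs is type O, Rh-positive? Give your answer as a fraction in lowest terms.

1/4

ABO cross I^B i × I^A i → offspring phenotypes: 1/4 O, 1/4 A, 1/4 B, 1/4 AB.
Rh cross +/+ × -/- → 1 Rh+.
Independent loci: P(type O, Rh-positive) = 1/4 × 1 = 1/4.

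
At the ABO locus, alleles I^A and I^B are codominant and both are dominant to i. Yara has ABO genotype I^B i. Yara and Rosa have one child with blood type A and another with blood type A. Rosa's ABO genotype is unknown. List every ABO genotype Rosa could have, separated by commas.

For each candidate genotype of Rosa, check whether crossing it with I^B i can produce every observed child phenotype.
  I^A I^A → possible child types {A, AB} ✓
  I^A I^B → possible child types {A, B, AB} ✓
  I^A i → possible child types {O, A, B, AB} ✓
  I^B I^B → possible child types {B} ✗
  I^B i → possible child types {O, B} ✗
  i i → possible child types {O, B} ✗

I^A I^A, I^A I^B, I^A i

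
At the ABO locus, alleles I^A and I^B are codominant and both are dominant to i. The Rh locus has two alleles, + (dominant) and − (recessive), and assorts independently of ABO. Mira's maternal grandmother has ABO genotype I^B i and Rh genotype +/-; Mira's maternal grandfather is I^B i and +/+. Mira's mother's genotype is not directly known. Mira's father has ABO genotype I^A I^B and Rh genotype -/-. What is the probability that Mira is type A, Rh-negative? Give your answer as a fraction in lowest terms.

Mira's mother's ABO genotype from I^B i × I^B i: 1/4 I^B I^B, 1/2 I^B i, 1/4 i i.
Crossing each possibility with the father I^A I^B and summing P(type A): 1/4·0 + 1/2·1/4 + 1/4·1/2 = 1/4.
Similarly for Rh via the mother's Rh distribution: P(Rh-) = 1/4.
Independent loci: 1/4 × 1/4 = 1/16.

1/16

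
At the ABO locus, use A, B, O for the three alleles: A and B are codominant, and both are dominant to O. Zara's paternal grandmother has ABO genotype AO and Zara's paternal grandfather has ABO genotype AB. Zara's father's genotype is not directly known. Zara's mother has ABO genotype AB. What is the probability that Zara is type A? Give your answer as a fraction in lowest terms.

Zara's father's ABO genotype from AO × AB: 1/4 AA, 1/4 AB, 1/4 AO, 1/4 BO.
Crossing each possibility with the mother AB and summing P(type A): 1/4·1/2 + 1/4·1/4 + 1/4·1/2 + 1/4·1/4 = 3/8.

3/8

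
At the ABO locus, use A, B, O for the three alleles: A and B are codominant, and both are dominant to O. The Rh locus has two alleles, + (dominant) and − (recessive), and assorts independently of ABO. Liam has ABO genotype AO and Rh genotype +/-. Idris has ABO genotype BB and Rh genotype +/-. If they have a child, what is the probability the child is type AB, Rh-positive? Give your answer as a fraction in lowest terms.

ABO cross AO × BB → offspring phenotypes: 1/2 B, 1/2 AB.
Rh cross +/- × +/- → 3/4 Rh+, 1/4 Rh-.
Independent loci: P(type AB, Rh-positive) = 1/2 × 3/4 = 3/8.

3/8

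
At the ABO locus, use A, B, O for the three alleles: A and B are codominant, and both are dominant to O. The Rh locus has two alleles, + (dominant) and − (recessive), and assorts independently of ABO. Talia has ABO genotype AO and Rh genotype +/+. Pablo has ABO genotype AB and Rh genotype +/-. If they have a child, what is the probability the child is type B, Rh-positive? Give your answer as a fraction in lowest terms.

1/4

ABO cross AO × AB → offspring phenotypes: 1/2 A, 1/4 B, 1/4 AB.
Rh cross +/+ × +/- → 1 Rh+.
Independent loci: P(type B, Rh-positive) = 1/4 × 1 = 1/4.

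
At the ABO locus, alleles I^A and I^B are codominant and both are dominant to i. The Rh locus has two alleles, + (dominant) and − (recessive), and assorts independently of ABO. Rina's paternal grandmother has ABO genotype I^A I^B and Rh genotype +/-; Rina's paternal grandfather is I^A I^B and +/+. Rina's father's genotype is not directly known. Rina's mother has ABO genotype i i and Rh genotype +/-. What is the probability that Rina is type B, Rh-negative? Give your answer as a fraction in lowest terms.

Rina's father's ABO genotype from I^A I^B × I^A I^B: 1/4 I^A I^A, 1/2 I^A I^B, 1/4 I^B I^B.
Crossing each possibility with the mother i i and summing P(type B): 1/4·0 + 1/2·1/2 + 1/4·1 = 1/2.
Similarly for Rh via the father's Rh distribution: P(Rh-) = 1/8.
Independent loci: 1/2 × 1/8 = 1/16.

1/16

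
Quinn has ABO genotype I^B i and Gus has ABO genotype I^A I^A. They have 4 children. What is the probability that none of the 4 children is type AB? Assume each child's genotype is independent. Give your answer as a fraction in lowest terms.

ABO cross I^B i × I^A I^A → 1/2 A, 1/2 AB.
So P(type AB) = 1/2 per child.
P(not type AB) = 1/2 for one child; (1/2)^4 = 1/16.

1/16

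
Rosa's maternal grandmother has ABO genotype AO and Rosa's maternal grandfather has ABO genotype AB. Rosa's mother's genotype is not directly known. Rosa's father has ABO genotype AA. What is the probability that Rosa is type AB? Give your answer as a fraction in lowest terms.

Rosa's mother's ABO genotype from AO × AB: 1/4 AA, 1/4 AB, 1/4 AO, 1/4 BO.
Crossing each possibility with the father AA and summing P(type AB): 1/4·0 + 1/4·1/2 + 1/4·0 + 1/4·1/2 = 1/4.

1/4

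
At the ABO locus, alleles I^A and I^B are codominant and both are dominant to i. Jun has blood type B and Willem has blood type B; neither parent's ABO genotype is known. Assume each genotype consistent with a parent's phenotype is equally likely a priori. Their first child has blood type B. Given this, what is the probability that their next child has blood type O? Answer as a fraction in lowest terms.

Possible genotypes: Jun ∈ {I^B I^B, I^B i}; Willem ∈ {I^B I^B, I^B i}.
Weight each parental genotype pair by prior × P(type-B child):
  I^B I^B × I^B I^B: posterior weight 4/15; P(next child type O) = 0.
  I^B I^B × I^B i: posterior weight 4/15; P(next child type O) = 0.
  I^B i × I^B I^B: posterior weight 4/15; P(next child type O) = 0.
  I^B i × I^B i: posterior weight 1/5; P(next child type O) = 1/4.
Weighted sum = 1/20.

1/20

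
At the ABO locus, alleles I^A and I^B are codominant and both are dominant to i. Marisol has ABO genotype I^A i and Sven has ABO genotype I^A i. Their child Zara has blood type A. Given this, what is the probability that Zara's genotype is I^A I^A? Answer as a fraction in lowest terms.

Cross I^A i × I^A i → 1/4 I^A I^A, 1/2 I^A i, 1/4 i i.
Type-A genotypes among offspring: I^A I^A (1/4), I^A i (1/2); total 3/4.
P(I^A I^A | type A) = (1/4) / (3/4) = 1/3.

1/3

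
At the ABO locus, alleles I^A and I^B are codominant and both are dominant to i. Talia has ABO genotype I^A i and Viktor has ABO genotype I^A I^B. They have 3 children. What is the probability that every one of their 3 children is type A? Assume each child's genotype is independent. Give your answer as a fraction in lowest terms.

ABO cross I^A i × I^A I^B → 1/2 A, 1/4 B, 1/4 AB.
So P(type A) = 1/2 per child.
All 3 independent: (1/2)^3 = 1/8.

1/8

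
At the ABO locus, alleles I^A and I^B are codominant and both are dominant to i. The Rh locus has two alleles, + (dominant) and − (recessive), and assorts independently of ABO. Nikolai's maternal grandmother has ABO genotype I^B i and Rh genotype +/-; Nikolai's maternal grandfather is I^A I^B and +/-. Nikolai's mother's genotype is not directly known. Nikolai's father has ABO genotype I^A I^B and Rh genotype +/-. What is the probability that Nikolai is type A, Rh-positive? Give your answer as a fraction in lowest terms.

3/16

Nikolai's mother's ABO genotype from I^B i × I^A I^B: 1/4 I^A I^B, 1/4 I^A i, 1/4 I^B I^B, 1/4 I^B i.
Crossing each possibility with the father I^A I^B and summing P(type A): 1/4·1/4 + 1/4·1/2 + 1/4·0 + 1/4·1/4 = 1/4.
Similarly for Rh via the mother's Rh distribution: P(Rh+) = 3/4.
Independent loci: 1/4 × 3/4 = 3/16.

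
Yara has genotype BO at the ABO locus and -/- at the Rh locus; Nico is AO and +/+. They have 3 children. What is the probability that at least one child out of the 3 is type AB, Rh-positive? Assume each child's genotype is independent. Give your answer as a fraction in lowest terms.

ABO cross BO × AO → 1/4 O, 1/4 A, 1/4 B, 1/4 AB.
Rh cross -/- × +/+ → 1 Rh+; so P(type AB, Rh-positive) = 1/4 × 1 = 1/4 per child.
P(none) = (3/4)^3 = 27/64; P(at least one) = 1 − 27/64 = 37/64.

37/64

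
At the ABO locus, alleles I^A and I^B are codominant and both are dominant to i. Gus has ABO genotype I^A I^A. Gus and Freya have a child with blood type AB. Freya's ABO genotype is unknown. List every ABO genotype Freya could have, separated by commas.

I^A I^B, I^B I^B, I^B i

For each candidate genotype of Freya, check whether crossing it with I^A I^A can produce every observed child phenotype.
  I^A I^A → possible child types {A} ✗
  I^A I^B → possible child types {A, AB} ✓
  I^A i → possible child types {A} ✗
  I^B I^B → possible child types {AB} ✓
  I^B i → possible child types {A, AB} ✓
  i i → possible child types {A} ✗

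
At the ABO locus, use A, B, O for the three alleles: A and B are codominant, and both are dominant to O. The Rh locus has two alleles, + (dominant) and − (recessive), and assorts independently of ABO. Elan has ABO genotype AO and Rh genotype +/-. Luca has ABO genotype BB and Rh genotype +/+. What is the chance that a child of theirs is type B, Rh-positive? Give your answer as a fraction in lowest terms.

ABO cross AO × BB → offspring phenotypes: 1/2 B, 1/2 AB.
Rh cross +/- × +/+ → 1 Rh+.
Independent loci: P(type B, Rh-positive) = 1/2 × 1 = 1/2.

1/2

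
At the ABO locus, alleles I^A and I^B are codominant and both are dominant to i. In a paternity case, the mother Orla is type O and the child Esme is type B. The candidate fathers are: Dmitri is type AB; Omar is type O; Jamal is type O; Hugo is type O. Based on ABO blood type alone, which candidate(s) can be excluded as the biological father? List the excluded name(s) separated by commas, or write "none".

A candidate is excluded only if no genotype consistent with his phenotype could produce a type B child with a type O mother.
Omar (type O): no genotype consistent with that phenotype can produce a type-B child with a type-O mother.
Jamal (type O): no genotype consistent with that phenotype can produce a type-B child with a type-O mother.
Hugo (type O): no genotype consistent with that phenotype can produce a type-B child with a type-O mother.

Omar, Jamal, Hugo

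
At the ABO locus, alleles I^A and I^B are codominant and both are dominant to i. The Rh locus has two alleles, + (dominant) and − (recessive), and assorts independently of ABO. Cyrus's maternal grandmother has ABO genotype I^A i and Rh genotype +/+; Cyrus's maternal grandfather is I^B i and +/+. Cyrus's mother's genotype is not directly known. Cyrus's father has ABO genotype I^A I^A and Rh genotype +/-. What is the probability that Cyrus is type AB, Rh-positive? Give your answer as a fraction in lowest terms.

Cyrus's mother's ABO genotype from I^A i × I^B i: 1/4 I^A I^B, 1/4 I^A i, 1/4 I^B i, 1/4 i i.
Crossing each possibility with the father I^A I^A and summing P(type AB): 1/4·1/2 + 1/4·0 + 1/4·1/2 + 1/4·0 = 1/4.
Similarly for Rh via the mother's Rh distribution: P(Rh+) = 1.
Independent loci: 1/4 × 1 = 1/4.

1/4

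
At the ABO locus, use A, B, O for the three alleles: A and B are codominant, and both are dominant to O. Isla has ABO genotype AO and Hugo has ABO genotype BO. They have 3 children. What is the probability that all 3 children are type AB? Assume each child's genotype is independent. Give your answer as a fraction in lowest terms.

ABO cross AO × BO → 1/4 O, 1/4 A, 1/4 B, 1/4 AB.
So P(type AB) = 1/4 per child.
All 3 independent: (1/4)^3 = 1/64.

1/64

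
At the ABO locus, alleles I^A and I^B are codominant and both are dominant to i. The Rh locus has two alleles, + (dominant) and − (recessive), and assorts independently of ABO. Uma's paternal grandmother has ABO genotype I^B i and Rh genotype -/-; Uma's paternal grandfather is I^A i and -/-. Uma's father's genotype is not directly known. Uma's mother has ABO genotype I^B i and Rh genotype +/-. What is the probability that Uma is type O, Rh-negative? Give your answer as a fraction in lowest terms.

1/8

Uma's father's ABO genotype from I^B i × I^A i: 1/4 I^A I^B, 1/4 I^A i, 1/4 I^B i, 1/4 i i.
Crossing each possibility with the mother I^B i and summing P(type O): 1/4·0 + 1/4·1/4 + 1/4·1/4 + 1/4·1/2 = 1/4.
Similarly for Rh via the father's Rh distribution: P(Rh-) = 1/2.
Independent loci: 1/4 × 1/2 = 1/8.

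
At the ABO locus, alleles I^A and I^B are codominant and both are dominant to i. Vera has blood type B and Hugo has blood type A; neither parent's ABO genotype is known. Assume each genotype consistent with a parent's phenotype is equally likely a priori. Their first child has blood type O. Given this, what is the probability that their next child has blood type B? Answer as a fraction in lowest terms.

Possible genotypes: Vera ∈ {I^B I^B, I^B i}; Hugo ∈ {I^A I^A, I^A i}.
Weight each parental genotype pair by prior × P(type-O child):
  I^B i × I^A i: posterior weight 1; P(next child type B) = 1/4.
Weighted sum = 1/4.

1/4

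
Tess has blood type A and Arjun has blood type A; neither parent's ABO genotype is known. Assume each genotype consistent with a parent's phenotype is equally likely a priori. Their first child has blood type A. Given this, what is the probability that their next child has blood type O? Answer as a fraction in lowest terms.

Possible genotypes: Tess ∈ {AA, AO}; Arjun ∈ {AA, AO}.
Weight each parental genotype pair by prior × P(type-A child):
  AA × AA: posterior weight 4/15; P(next child type O) = 0.
  AA × AO: posterior weight 4/15; P(next child type O) = 0.
  AO × AA: posterior weight 4/15; P(next child type O) = 0.
  AO × AO: posterior weight 1/5; P(next child type O) = 1/4.
Weighted sum = 1/20.

1/20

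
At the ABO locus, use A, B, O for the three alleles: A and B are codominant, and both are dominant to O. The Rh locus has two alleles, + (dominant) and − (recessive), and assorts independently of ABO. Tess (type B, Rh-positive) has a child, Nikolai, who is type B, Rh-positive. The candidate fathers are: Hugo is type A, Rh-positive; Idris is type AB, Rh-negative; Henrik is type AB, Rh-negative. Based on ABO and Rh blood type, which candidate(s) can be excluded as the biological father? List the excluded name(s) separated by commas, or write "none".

A candidate is excluded only if no genotype consistent with his phenotype could produce a type B, Rh-positive child with a type B, Rh-positive mother.
Every candidate has at least one consistent genotype combination, so none can be excluded.

none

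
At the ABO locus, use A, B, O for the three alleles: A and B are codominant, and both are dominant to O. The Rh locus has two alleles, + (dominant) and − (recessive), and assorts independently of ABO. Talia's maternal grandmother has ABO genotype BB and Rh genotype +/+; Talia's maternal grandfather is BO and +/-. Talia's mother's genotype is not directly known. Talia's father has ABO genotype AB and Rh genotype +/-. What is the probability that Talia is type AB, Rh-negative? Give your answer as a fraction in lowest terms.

3/64

Talia's mother's ABO genotype from BB × BO: 1/2 BB, 1/2 BO.
Crossing each possibility with the father AB and summing P(type AB): 1/2·1/2 + 1/2·1/4 = 3/8.
Similarly for Rh via the mother's Rh distribution: P(Rh-) = 1/8.
Independent loci: 3/8 × 1/8 = 3/64.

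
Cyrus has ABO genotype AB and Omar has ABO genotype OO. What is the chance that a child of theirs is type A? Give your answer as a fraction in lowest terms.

1/2

ABO cross AB × OO → offspring phenotypes: 1/2 A, 1/2 B.
So P(type A) = 1/2.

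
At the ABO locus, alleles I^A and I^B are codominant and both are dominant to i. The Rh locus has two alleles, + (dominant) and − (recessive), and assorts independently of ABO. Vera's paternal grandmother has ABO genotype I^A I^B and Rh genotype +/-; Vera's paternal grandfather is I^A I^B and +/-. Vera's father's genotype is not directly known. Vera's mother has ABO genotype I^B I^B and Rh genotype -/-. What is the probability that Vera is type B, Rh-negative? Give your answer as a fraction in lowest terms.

1/4

Vera's father's ABO genotype from I^A I^B × I^A I^B: 1/4 I^A I^A, 1/2 I^A I^B, 1/4 I^B I^B.
Crossing each possibility with the mother I^B I^B and summing P(type B): 1/4·0 + 1/2·1/2 + 1/4·1 = 1/2.
Similarly for Rh via the father's Rh distribution: P(Rh-) = 1/2.
Independent loci: 1/2 × 1/2 = 1/4.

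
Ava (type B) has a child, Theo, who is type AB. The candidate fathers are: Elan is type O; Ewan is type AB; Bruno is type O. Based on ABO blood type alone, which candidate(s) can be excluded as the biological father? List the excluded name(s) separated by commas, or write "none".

Elan, Bruno

A candidate is excluded only if no genotype consistent with his phenotype could produce a type AB child with a type B mother.
Elan (type O): no genotype consistent with that phenotype can produce a type-AB child with a type-B mother.
Bruno (type O): no genotype consistent with that phenotype can produce a type-AB child with a type-B mother.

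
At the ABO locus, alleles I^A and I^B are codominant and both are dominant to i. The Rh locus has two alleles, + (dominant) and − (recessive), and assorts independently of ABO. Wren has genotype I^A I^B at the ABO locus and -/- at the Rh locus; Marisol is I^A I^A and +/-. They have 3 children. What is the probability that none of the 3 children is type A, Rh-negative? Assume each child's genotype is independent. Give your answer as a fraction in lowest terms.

ABO cross I^A I^B × I^A I^A → 1/2 A, 1/2 AB.
Rh cross -/- × +/- → 1/2 Rh+, 1/2 Rh-; so P(type A, Rh-negative) = 1/2 × 1/2 = 1/4 per child.
P(not type A, Rh-negative) = 3/4 for one child; (3/4)^3 = 27/64.

27/64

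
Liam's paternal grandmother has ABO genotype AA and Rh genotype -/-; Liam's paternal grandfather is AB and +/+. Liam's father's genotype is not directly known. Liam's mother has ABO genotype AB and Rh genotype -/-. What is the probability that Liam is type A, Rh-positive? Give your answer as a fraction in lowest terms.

3/16

Liam's father's ABO genotype from AA × AB: 1/2 AA, 1/2 AB.
Crossing each possibility with the mother AB and summing P(type A): 1/2·1/2 + 1/2·1/4 = 3/8.
Similarly for Rh via the father's Rh distribution: P(Rh+) = 1/2.
Independent loci: 3/8 × 1/2 = 3/16.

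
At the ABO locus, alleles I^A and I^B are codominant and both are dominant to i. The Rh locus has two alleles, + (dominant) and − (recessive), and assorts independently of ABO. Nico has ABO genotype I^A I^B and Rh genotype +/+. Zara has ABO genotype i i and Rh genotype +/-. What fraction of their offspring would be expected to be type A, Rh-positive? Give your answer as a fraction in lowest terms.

1/2

ABO cross I^A I^B × i i → offspring phenotypes: 1/2 A, 1/2 B.
Rh cross +/+ × +/- → 1 Rh+.
Independent loci: P(type A, Rh-positive) = 1/2 × 1 = 1/2.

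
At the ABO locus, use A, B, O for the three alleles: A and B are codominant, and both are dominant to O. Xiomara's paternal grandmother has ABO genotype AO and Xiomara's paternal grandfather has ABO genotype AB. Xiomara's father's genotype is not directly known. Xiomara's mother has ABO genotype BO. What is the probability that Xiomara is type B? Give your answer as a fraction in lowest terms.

3/8

Xiomara's father's ABO genotype from AO × AB: 1/4 AA, 1/4 AB, 1/4 AO, 1/4 BO.
Crossing each possibility with the mother BO and summing P(type B): 1/4·0 + 1/4·1/2 + 1/4·1/4 + 1/4·3/4 = 3/8.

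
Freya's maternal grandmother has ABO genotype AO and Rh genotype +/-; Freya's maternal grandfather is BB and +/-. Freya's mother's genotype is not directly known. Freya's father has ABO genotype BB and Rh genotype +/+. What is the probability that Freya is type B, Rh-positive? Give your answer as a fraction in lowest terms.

Freya's mother's ABO genotype from AO × BB: 1/2 AB, 1/2 BO.
Crossing each possibility with the father BB and summing P(type B): 1/2·1/2 + 1/2·1 = 3/4.
Similarly for Rh via the mother's Rh distribution: P(Rh+) = 1.
Independent loci: 3/4 × 1 = 3/4.

3/4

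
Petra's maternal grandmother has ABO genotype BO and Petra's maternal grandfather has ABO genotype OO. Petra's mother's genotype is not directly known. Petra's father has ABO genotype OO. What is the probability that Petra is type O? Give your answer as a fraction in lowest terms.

Petra's mother's ABO genotype from BO × OO: 1/2 BO, 1/2 OO.
Crossing each possibility with the father OO and summing P(type O): 1/2·1/2 + 1/2·1 = 3/4.

3/4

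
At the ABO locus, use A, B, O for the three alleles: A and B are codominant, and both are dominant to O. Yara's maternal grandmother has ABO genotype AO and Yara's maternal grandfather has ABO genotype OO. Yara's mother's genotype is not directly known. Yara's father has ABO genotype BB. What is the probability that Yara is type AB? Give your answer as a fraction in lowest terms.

1/4

Yara's mother's ABO genotype from AO × OO: 1/2 AO, 1/2 OO.
Crossing each possibility with the father BB and summing P(type AB): 1/2·1/2 + 1/2·0 = 1/4.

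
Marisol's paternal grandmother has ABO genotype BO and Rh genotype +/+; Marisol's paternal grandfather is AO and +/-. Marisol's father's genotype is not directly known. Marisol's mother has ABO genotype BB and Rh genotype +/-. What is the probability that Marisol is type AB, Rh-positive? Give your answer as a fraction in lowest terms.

7/32

Marisol's father's ABO genotype from BO × AO: 1/4 AB, 1/4 AO, 1/4 BO, 1/4 OO.
Crossing each possibility with the mother BB and summing P(type AB): 1/4·1/2 + 1/4·1/2 + 1/4·0 + 1/4·0 = 1/4.
Similarly for Rh via the father's Rh distribution: P(Rh+) = 7/8.
Independent loci: 1/4 × 7/8 = 7/32.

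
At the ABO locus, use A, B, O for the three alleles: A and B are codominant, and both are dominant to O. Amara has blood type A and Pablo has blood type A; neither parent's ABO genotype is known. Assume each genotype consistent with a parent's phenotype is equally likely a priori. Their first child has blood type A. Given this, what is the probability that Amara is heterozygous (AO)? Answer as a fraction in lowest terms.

Possible genotypes: Amara ∈ {AA, AO}; Pablo ∈ {AA, AO}.
Weight each parental genotype pair by prior × P(type-A child):
  AA × AA: posterior weight 4/15.
  AA × AO: posterior weight 4/15.
  AO × AA: posterior weight 4/15.
  AO × AO: posterior weight 1/5.
Sum the posterior weight over pairs where Amara is AO: 7/15.

7/15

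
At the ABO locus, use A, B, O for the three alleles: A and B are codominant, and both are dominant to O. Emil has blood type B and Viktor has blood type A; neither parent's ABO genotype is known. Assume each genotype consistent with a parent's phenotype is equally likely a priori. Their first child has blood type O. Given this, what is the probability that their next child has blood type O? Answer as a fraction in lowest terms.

Possible genotypes: Emil ∈ {BB, BO}; Viktor ∈ {AA, AO}.
Weight each parental genotype pair by prior × P(type-O child):
  BO × AO: posterior weight 1; P(next child type O) = 1/4.
Weighted sum = 1/4.

1/4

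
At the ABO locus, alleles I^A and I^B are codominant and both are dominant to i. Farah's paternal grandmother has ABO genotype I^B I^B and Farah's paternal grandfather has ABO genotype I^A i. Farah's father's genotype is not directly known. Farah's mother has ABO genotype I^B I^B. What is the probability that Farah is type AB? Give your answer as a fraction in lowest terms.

Farah's father's ABO genotype from I^B I^B × I^A i: 1/2 I^A I^B, 1/2 I^B i.
Crossing each possibility with the mother I^B I^B and summing P(type AB): 1/2·1/2 + 1/2·0 = 1/4.

1/4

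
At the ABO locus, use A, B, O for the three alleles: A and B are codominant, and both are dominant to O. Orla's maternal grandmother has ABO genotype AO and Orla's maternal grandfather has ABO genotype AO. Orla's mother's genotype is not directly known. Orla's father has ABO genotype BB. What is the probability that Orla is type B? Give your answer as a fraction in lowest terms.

Orla's mother's ABO genotype from AO × AO: 1/4 AA, 1/2 AO, 1/4 OO.
Crossing each possibility with the father BB and summing P(type B): 1/4·0 + 1/2·1/2 + 1/4·1 = 1/2.

1/2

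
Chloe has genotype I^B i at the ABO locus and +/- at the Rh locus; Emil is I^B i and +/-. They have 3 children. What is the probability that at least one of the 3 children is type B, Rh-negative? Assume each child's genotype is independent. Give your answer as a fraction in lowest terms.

ABO cross I^B i × I^B i → 1/4 O, 3/4 B.
Rh cross +/- × +/- → 3/4 Rh+, 1/4 Rh-; so P(type B, Rh-negative) = 3/4 × 1/4 = 3/16 per child.
P(none) = (13/16)^3 = 2197/4096; P(at least one) = 1 − 2197/4096 = 1899/4096.

1899/4096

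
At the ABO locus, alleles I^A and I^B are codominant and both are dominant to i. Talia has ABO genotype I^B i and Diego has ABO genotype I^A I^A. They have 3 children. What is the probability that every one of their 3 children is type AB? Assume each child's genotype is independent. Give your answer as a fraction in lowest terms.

ABO cross I^B i × I^A I^A → 1/2 A, 1/2 AB.
So P(type AB) = 1/2 per child.
All 3 independent: (1/2)^3 = 1/8.

1/8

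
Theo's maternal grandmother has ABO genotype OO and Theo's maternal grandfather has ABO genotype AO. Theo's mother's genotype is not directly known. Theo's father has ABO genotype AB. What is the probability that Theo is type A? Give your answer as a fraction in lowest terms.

1/2

Theo's mother's ABO genotype from OO × AO: 1/2 AO, 1/2 OO.
Crossing each possibility with the father AB and summing P(type A): 1/2·1/2 + 1/2·1/2 = 1/2.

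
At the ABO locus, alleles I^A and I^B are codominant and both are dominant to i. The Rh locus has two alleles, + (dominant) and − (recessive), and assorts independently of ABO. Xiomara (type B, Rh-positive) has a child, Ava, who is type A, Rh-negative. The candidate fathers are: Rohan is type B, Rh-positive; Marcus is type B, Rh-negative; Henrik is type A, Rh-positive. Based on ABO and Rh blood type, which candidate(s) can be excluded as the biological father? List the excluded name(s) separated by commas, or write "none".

A candidate is excluded only if no genotype consistent with his phenotype could produce a type A, Rh-negative child with a type B, Rh-positive mother.
Rohan (type B, Rh+): no genotype consistent with that phenotype can produce a type-A Rh- child with a type-B mother.
Marcus (type B, Rh-): no genotype consistent with that phenotype can produce a type-A Rh- child with a type-B mother.

Rohan, Marcus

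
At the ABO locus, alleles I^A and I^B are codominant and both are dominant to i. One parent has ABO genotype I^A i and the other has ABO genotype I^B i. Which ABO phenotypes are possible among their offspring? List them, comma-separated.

O, A, B, AB

Gametes from I^A i × I^B i give offspring ABO genotypes I^A I^B, I^A i, I^B i, i i, i.e. phenotypes O, A, B, AB.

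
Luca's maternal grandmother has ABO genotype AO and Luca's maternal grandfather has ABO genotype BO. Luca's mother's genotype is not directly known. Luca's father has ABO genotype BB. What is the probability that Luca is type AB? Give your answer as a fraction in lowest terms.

1/4

Luca's mother's ABO genotype from AO × BO: 1/4 AB, 1/4 AO, 1/4 BO, 1/4 OO.
Crossing each possibility with the father BB and summing P(type AB): 1/4·1/2 + 1/4·1/2 + 1/4·0 + 1/4·0 = 1/4.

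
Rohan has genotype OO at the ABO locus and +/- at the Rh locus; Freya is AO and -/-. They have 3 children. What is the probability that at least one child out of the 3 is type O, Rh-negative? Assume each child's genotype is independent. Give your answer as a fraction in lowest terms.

37/64

ABO cross OO × AO → 1/2 O, 1/2 A.
Rh cross +/- × -/- → 1/2 Rh+, 1/2 Rh-; so P(type O, Rh-negative) = 1/2 × 1/2 = 1/4 per child.
P(none) = (3/4)^3 = 27/64; P(at least one) = 1 − 27/64 = 37/64.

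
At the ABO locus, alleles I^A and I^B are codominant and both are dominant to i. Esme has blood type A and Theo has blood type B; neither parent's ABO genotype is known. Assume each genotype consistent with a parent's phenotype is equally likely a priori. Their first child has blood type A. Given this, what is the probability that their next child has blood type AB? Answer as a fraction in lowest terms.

Possible genotypes: Esme ∈ {I^A I^A, I^A i}; Theo ∈ {I^B I^B, I^B i}.
Weight each parental genotype pair by prior × P(type-A child):
  I^A I^A × I^B i: posterior weight 2/3; P(next child type AB) = 1/2.
  I^A i × I^B i: posterior weight 1/3; P(next child type AB) = 1/4.
Weighted sum = 5/12.

5/12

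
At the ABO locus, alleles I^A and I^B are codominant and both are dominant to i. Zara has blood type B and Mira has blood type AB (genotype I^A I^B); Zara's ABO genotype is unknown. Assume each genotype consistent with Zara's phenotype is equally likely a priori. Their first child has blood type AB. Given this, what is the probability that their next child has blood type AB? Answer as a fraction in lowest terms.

5/12

Possible genotypes: Zara ∈ {I^B I^B, I^B i}; Mira ∈ {I^A I^B}.
Weight each parental genotype pair by prior × P(type-AB child):
  I^B I^B × I^A I^B: posterior weight 2/3; P(next child type AB) = 1/2.
  I^B i × I^A I^B: posterior weight 1/3; P(next child type AB) = 1/4.
Weighted sum = 5/12.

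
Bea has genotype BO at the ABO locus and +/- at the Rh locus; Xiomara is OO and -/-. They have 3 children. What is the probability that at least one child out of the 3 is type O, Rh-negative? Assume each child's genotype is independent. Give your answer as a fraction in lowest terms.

ABO cross BO × OO → 1/2 O, 1/2 B.
Rh cross +/- × -/- → 1/2 Rh+, 1/2 Rh-; so P(type O, Rh-negative) = 1/2 × 1/2 = 1/4 per child.
P(none) = (3/4)^3 = 27/64; P(at least one) = 1 − 27/64 = 37/64.

37/64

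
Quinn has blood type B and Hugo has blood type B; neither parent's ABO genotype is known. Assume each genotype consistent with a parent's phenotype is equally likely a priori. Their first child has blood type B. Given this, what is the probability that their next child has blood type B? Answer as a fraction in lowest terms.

Possible genotypes: Quinn ∈ {BB, BO}; Hugo ∈ {BB, BO}.
Weight each parental genotype pair by prior × P(type-B child):
  BB × BB: posterior weight 4/15; P(next child type B) = 1.
  BB × BO: posterior weight 4/15; P(next child type B) = 1.
  BO × BB: posterior weight 4/15; P(next child type B) = 1.
  BO × BO: posterior weight 1/5; P(next child type B) = 3/4.
Weighted sum = 19/20.

19/20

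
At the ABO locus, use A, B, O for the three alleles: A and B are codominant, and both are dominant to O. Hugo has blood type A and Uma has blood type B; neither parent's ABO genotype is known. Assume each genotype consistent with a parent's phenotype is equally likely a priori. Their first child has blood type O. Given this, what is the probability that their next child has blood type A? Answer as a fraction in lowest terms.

1/4

Possible genotypes: Hugo ∈ {AA, AO}; Uma ∈ {BB, BO}.
Weight each parental genotype pair by prior × P(type-O child):
  AO × BO: posterior weight 1; P(next child type A) = 1/4.
Weighted sum = 1/4.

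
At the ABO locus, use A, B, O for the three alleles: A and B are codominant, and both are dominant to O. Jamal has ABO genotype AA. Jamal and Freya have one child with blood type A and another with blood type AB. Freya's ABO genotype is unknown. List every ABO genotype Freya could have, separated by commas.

AB, BO

For each candidate genotype of Freya, check whether crossing it with AA can produce every observed child phenotype.
  AA → possible child types {A} ✗
  AB → possible child types {A, AB} ✓
  AO → possible child types {A} ✗
  BB → possible child types {AB} ✗
  BO → possible child types {A, AB} ✓
  OO → possible child types {A} ✗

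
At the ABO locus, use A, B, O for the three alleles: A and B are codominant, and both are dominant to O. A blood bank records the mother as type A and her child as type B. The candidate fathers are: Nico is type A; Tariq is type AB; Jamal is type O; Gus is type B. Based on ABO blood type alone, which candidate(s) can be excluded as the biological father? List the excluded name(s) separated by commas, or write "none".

Nico, Jamal

A candidate is excluded only if no genotype consistent with his phenotype could produce a type B child with a type A mother.
Nico (type A): no genotype consistent with that phenotype can produce a type-B child with a type-A mother.
Jamal (type O): no genotype consistent with that phenotype can produce a type-B child with a type-A mother.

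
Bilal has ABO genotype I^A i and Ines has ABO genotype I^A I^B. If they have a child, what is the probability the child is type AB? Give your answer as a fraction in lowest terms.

1/4

ABO cross I^A i × I^A I^B → offspring phenotypes: 1/2 A, 1/4 B, 1/4 AB.
So P(type AB) = 1/4.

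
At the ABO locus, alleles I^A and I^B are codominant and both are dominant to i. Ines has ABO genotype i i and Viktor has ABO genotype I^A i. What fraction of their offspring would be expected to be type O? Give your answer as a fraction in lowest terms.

ABO cross i i × I^A i → offspring phenotypes: 1/2 O, 1/2 A.
So P(type O) = 1/2.

1/2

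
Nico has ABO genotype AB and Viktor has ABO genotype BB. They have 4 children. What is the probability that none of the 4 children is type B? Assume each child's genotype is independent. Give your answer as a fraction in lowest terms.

1/16

ABO cross AB × BB → 1/2 B, 1/2 AB.
So P(type B) = 1/2 per child.
P(not type B) = 1/2 for one child; (1/2)^4 = 1/16.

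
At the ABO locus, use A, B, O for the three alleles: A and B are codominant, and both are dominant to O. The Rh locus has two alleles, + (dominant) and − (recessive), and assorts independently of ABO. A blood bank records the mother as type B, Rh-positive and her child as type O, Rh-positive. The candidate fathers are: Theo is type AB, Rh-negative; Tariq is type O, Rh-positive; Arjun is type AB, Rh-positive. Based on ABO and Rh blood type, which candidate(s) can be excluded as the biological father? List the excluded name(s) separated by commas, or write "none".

A candidate is excluded only if no genotype consistent with his phenotype could produce a type O, Rh-positive child with a type B, Rh-positive mother.
Theo (type AB, Rh-): no genotype consistent with that phenotype can produce a type-O Rh+ child with a type-B mother.
Arjun (type AB, Rh+): no genotype consistent with that phenotype can produce a type-O Rh+ child with a type-B mother.

Theo, Arjun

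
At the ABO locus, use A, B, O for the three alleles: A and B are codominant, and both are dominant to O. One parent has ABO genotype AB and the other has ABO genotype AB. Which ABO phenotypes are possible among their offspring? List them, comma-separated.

A, B, AB

Gametes from AB × AB give offspring ABO genotypes AA, AB, BB, i.e. phenotypes A, B, AB.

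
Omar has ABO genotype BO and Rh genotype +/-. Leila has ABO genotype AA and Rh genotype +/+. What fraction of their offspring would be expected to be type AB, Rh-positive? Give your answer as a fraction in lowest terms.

1/2

ABO cross BO × AA → offspring phenotypes: 1/2 A, 1/2 AB.
Rh cross +/- × +/+ → 1 Rh+.
Independent loci: P(type AB, Rh-positive) = 1/2 × 1 = 1/2.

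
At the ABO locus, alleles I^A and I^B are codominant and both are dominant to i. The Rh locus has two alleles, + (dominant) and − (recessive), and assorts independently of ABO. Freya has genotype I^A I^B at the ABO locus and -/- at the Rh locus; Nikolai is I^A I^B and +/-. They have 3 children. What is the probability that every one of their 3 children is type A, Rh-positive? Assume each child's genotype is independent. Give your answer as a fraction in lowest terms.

ABO cross I^A I^B × I^A I^B → 1/4 A, 1/4 B, 1/2 AB.
Rh cross -/- × +/- → 1/2 Rh+, 1/2 Rh-; so P(type A, Rh-positive) = 1/4 × 1/2 = 1/8 per child.
All 3 independent: (1/8)^3 = 1/512.

1/512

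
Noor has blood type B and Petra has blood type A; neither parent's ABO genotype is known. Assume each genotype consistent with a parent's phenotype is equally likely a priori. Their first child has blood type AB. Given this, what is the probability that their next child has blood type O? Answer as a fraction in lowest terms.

1/36

Possible genotypes: Noor ∈ {I^B I^B, I^B i}; Petra ∈ {I^A I^A, I^A i}.
Weight each parental genotype pair by prior × P(type-AB child):
  I^B I^B × I^A I^A: posterior weight 4/9; P(next child type O) = 0.
  I^B I^B × I^A i: posterior weight 2/9; P(next child type O) = 0.
  I^B i × I^A I^A: posterior weight 2/9; P(next child type O) = 0.
  I^B i × I^A i: posterior weight 1/9; P(next child type O) = 1/4.
Weighted sum = 1/36.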